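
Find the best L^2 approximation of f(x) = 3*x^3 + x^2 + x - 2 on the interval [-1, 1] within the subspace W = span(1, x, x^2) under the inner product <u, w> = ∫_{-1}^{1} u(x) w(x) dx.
g(x) = x^2 + 14*x/5 - 2

The best approximation g ∈ W is the orthogonal projection of f onto W. Writing g = a_0 + a_1 x + a_2 x^2, the coefficients solve the normal equations G · a = b where
  G_{ij} = <φ_i, φ_j> and b_i = <f, φ_i>, with φ_0 = 1, φ_1 = x, φ_2 = x^2.
G =
  [2, 0, 2/3]
  [0, 2/3, 0]
  [2/3, 0, 2/5],
b = (-10/3, 28/15, -14/15).
Solving gives a_0 = -2, a_1 = 14/5, a_2 = 1, so
  g(x) = x^2 + 14*x/5 - 2.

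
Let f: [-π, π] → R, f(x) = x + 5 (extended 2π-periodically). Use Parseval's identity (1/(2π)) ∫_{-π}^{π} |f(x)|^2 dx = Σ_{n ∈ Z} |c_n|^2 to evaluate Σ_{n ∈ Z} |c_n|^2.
Σ |c_n|^2 = π^2/3 + 25

Expand and integrate term by term over [-π, π]:
  ∫ (x)^2 dx = 1·(2π^3/3); ∫ 2·1·(5)·x dx = 0 (odd integrand); ∫ 5^2 dx = 25·2π.
So (1/(2π)) ∫_{-π}^{π} (x + 5)^2 dx = 1π^2/3 + 25 = π^2/3 + 25.
Parseval ⇒ Σ |c_n|^2 = π^2/3 + 25.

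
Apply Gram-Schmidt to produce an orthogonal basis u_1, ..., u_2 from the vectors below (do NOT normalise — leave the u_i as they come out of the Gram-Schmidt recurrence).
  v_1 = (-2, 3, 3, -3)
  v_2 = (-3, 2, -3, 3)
Orthogonal basis:
  u_1 = (-2, 3, 3, -3)
  u_2 = (-105/31, 80/31, -75/31, 75/31)

Apply the Gram-Schmidt recurrence
  u_1 = v_1
  u_i = v_i − Σ_{j<i} ((v_i · u_j) / (u_j · u_j)) · u_j.

Step by step this gives:
  u_1 = (-2, 3, 3, -3)
  u_2 = (-105/31, 80/31, -75/31, 75/31)

Orthogonality check:
  u_2 · u_1 = 0 (should be 0)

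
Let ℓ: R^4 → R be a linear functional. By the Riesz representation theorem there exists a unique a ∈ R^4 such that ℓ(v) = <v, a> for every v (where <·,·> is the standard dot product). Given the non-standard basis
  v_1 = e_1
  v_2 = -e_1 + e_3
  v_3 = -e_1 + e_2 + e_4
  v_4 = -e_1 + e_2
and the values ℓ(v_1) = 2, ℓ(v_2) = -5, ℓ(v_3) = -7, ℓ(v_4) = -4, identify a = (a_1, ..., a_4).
a = (2, -2, -3, -3)

Write a = (a_1, ..., a_4) in the standard basis. For each basis vector v_i, ℓ(v_i) = <v_i, a> is a linear equation in the a_j's. Collect the n equations into a matrix system V a = ℓ, where row i of V is v_i (expressed in the standard basis). Since V is invertible (lower-triangular with 1s on the diagonal, up to permutation), solve by back-substitution:
  V =
[[1, 0, 0, 0],
 [-1, 0, 1, 0],
 [-1, 1, 0, 1],
 [-1, 1, 0, 0]]
  V a = (2, -5, -7, -4)
Solving gives a = (2, -2, -3, -3).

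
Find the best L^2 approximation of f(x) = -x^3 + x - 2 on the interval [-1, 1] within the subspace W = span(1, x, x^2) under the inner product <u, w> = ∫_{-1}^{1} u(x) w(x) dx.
g(x) = 2*x/5 - 2

The best approximation g ∈ W is the orthogonal projection of f onto W. Writing g = a_0 + a_1 x + a_2 x^2, the coefficients solve the normal equations G · a = b where
  G_{ij} = <φ_i, φ_j> and b_i = <f, φ_i>, with φ_0 = 1, φ_1 = x, φ_2 = x^2.
G =
  [2, 0, 2/3]
  [0, 2/3, 0]
  [2/3, 0, 2/5],
b = (-4, 4/15, -4/3).
Solving gives a_0 = -2, a_1 = 2/5, a_2 = 0, so
  g(x) = 2*x/5 - 2.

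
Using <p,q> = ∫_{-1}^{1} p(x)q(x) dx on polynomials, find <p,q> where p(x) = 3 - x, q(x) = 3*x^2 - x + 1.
<p,q> = 38/3

Expand the product: p(x)·q(x) = -3*x^3 + 10*x^2 - 4*x + 3.
∫_{-1}^{1} of each monomial x^k gives [2/(k+1) if k even, 0 if k odd]. Integrating term-by-term (or equivalently evaluating the antiderivative F(x) = -3*x^4/4 + 10*x^3/3 - 2*x^2 + 3*x at the endpoints):
  F(1) − F(−1) = 43/12 − (-109/12) = 38/3.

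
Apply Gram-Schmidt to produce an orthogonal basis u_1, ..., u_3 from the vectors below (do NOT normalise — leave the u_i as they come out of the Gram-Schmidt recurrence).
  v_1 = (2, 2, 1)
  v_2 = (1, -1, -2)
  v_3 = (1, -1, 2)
Orthogonal basis:
  u_1 = (2, 2, 1)
  u_2 = (13/9, -5/9, -16/9)
  u_3 = (24/25, -8/5, 32/25)

Apply the Gram-Schmidt recurrence
  u_1 = v_1
  u_i = v_i − Σ_{j<i} ((v_i · u_j) / (u_j · u_j)) · u_j.

Step by step this gives:
  u_1 = (2, 2, 1)
  u_2 = (13/9, -5/9, -16/9)
  u_3 = (24/25, -8/5, 32/25)

Orthogonality check:
  u_2 · u_1 = 0 (should be 0)
  u_3 · u_1 = 0 (should be 0)
  u_3 · u_2 = 0 (should be 0)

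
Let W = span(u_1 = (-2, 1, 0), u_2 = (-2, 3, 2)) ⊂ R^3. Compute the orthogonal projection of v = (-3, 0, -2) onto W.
proj_W(v) = (-28/9, -2/9, -16/9)

Set up U = [u_1 | ... | u_2] ∈ R^(3×2). The projector onto W = col(U) is P = U (U^T U)^(-1) U^T.
Compute U^T U =
  [5, 7]
  [7, 17],
and U^T v = (6, 2).
Solve U^T U · c = U^T v for the coefficients: c = (22/9, -8/9). The projection is proj_W(v) = U c.
Check: (v - proj_W(v)) · u_1 = 0  (should be 0).
Check: (v - proj_W(v)) · u_2 = 0  (should be 0).
Result: proj_W(v) = (-28/9, -2/9, -16/9).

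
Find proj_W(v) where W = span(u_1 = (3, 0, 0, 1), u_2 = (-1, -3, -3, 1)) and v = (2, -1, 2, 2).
proj_W(v) = (17/7, 3/14, 3/14, 5/7)

Set up U = [u_1 | ... | u_2] ∈ R^(4×2). The projector onto W = col(U) is P = U (U^T U)^(-1) U^T.
Compute U^T U =
  [10, -2]
  [-2, 20],
and U^T v = (8, -3).
Solve U^T U · c = U^T v for the coefficients: c = (11/14, -1/14). The projection is proj_W(v) = U c.
Check: (v - proj_W(v)) · u_1 = 0  (should be 0).
Check: (v - proj_W(v)) · u_2 = 0  (should be 0).
Result: proj_W(v) = (17/7, 3/14, 3/14, 5/7).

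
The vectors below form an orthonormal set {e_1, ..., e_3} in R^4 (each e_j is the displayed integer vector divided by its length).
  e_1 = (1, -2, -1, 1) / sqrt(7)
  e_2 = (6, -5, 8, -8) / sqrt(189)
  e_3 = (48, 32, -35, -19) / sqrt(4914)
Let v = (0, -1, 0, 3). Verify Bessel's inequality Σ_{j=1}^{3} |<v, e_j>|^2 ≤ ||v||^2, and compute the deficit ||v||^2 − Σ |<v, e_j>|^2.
Σ |<v, e_j>|^2 = 14*2**(427/538)*3**(341/538)*5**(9/269)*7**(30/269)/9; ||v||^2 = 10; deficit = 529/182

Write each e_j = u_j / sqrt(<u_j, u_j>) where u_j is the displayed integer vector. Then <v, e_j> = <v, u_j> / sqrt(<u_j, u_j>), so |<v, e_j>|^2 = <v, u_j>^2 / <u_j, u_j>.
Coefficients: <v, e_1> = 5/sqrt(7), <v, e_2> = -19/sqrt(189), <v, e_3> = -89/sqrt(4914).
Square and sum: Σ |<v, e_j>|^2 = 14*2**(427/538)*3**(341/538)*5**(9/269)*7**(30/269)/9.
Compute ||v||^2 = v·v = 10.
Deficit = 10 − 14*2**(427/538)*3**(341/538)*5**(9/269)*7**(30/269)/9 = 529/182 ≥ 0, confirming Bessel's inequality. (The deficit equals ||v − Σ <v,e_j> e_j||^2, the squared distance from v to span{e_j}.)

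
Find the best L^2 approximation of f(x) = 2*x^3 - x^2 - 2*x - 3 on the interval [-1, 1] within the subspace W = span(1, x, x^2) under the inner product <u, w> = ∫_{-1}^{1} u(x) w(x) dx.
g(x) = -x^2 - 4*x/5 - 3

The best approximation g ∈ W is the orthogonal projection of f onto W. Writing g = a_0 + a_1 x + a_2 x^2, the coefficients solve the normal equations G · a = b where
  G_{ij} = <φ_i, φ_j> and b_i = <f, φ_i>, with φ_0 = 1, φ_1 = x, φ_2 = x^2.
G =
  [2, 0, 2/3]
  [0, 2/3, 0]
  [2/3, 0, 2/5],
b = (-20/3, -8/15, -12/5).
Solving gives a_0 = -3, a_1 = -4/5, a_2 = -1, so
  g(x) = -x^2 - 4*x/5 - 3.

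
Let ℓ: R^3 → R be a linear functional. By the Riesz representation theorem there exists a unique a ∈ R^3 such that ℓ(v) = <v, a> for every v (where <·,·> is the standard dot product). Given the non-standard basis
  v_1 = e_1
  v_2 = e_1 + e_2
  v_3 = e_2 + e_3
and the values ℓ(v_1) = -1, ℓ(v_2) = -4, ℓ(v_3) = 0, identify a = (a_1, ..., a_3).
a = (-1, -3, 3)

Write a = (a_1, ..., a_3) in the standard basis. For each basis vector v_i, ℓ(v_i) = <v_i, a> is a linear equation in the a_j's. Collect the n equations into a matrix system V a = ℓ, where row i of V is v_i (expressed in the standard basis). Since V is invertible (lower-triangular with 1s on the diagonal, up to permutation), solve by back-substitution:
  V =
[[1, 0, 0],
 [1, 1, 0],
 [0, 1, 1]]
  V a = (-1, -4, 0)
Solving gives a = (-1, -3, 3).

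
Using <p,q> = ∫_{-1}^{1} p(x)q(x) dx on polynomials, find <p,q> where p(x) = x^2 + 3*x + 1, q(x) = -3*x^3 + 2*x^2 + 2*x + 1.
<p,q> = 26/5

Expand the product: p(x)·q(x) = -3*x^5 - 7*x^4 + 5*x^3 + 9*x^2 + 5*x + 1.
∫_{-1}^{1} of each monomial x^k gives [2/(k+1) if k even, 0 if k odd]. Integrating term-by-term (or equivalently evaluating the antiderivative F(x) = -x^6/2 - 7*x^5/5 + 5*x^4/4 + 3*x^3 + 5*x^2/2 + x at the endpoints):
  F(1) − F(−1) = 117/20 − (13/20) = 26/5.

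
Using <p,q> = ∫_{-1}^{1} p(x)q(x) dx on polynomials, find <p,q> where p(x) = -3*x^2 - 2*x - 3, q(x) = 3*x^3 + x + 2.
<p,q> = -296/15

Expand the product: p(x)·q(x) = -9*x^5 - 6*x^4 - 12*x^3 - 8*x^2 - 7*x - 6.
∫_{-1}^{1} of each monomial x^k gives [2/(k+1) if k even, 0 if k odd]. Integrating term-by-term (or equivalently evaluating the antiderivative F(x) = -3*x^6/2 - 6*x^5/5 - 3*x^4 - 8*x^3/3 - 7*x^2/2 - 6*x at the endpoints):
  F(1) − F(−1) = -268/15 − (28/15) = -296/15.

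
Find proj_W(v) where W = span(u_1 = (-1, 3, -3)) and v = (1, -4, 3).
proj_W(v) = (22/19, -66/19, 66/19)

Set up U = [u_1 | ... | u_1] ∈ R^(3×1). The projector onto W = col(U) is P = U (U^T U)^(-1) U^T.
Compute U^T U =
  [19],
and U^T v = (-22).
Solve U^T U · c = U^T v for the coefficients: c = (-22/19). The projection is proj_W(v) = U c.
Check: (v - proj_W(v)) · u_1 = 0  (should be 0).
Result: proj_W(v) = (22/19, -66/19, 66/19).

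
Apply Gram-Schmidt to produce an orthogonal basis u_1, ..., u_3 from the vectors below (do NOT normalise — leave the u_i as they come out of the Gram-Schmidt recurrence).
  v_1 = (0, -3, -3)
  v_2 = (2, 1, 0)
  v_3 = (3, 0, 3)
Orthogonal basis:
  u_1 = (0, -3, -3)
  u_2 = (2, 1/2, -1/2)
  u_3 = (1, -2, 2)

Apply the Gram-Schmidt recurrence
  u_1 = v_1
  u_i = v_i − Σ_{j<i} ((v_i · u_j) / (u_j · u_j)) · u_j.

Step by step this gives:
  u_1 = (0, -3, -3)
  u_2 = (2, 1/2, -1/2)
  u_3 = (1, -2, 2)

Orthogonality check:
  u_2 · u_1 = 0 (should be 0)
  u_3 · u_1 = 0 (should be 0)
  u_3 · u_2 = 0 (should be 0)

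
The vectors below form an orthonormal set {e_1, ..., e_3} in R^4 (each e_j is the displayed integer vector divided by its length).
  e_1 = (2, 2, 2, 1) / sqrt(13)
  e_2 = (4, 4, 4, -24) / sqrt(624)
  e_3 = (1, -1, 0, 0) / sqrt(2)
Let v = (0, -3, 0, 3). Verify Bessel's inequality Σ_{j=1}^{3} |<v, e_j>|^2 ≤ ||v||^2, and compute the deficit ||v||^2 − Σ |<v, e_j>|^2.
Σ |<v, e_j>|^2 = 33/2; ||v||^2 = 18; deficit = 3/2

Write each e_j = u_j / sqrt(<u_j, u_j>) where u_j is the displayed integer vector. Then <v, e_j> = <v, u_j> / sqrt(<u_j, u_j>), so |<v, e_j>|^2 = <v, u_j>^2 / <u_j, u_j>.
Coefficients: <v, e_1> = -3/sqrt(13), <v, e_2> = -84/sqrt(624), <v, e_3> = 3/sqrt(2).
Square and sum: Σ |<v, e_j>|^2 = 33/2.
Compute ||v||^2 = v·v = 18.
Deficit = 18 − 33/2 = 3/2 ≥ 0, confirming Bessel's inequality. (The deficit equals ||v − Σ <v,e_j> e_j||^2, the squared distance from v to span{e_j}.)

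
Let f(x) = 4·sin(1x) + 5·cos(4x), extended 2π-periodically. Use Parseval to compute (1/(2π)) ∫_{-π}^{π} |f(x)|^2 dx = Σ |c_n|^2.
Σ |c_n|^2 = 41/2

Expand |f|^2 and use orthogonality of {sin(nx), cos(mx)} on [-π, π]:
  ∫_{-π}^{π} sin(nx)^2 dx = π, ∫ cos(mx)^2 dx = π, and cross terms integrate to 0.
So ∫_{-π}^{π} f(x)^2 dx = 4^2 · π + 5^2 · π = (16 + 25)π.
Divide by 2π: (16 + 25)/2 = 41/2.
By Parseval, this equals Σ |c_n|^2.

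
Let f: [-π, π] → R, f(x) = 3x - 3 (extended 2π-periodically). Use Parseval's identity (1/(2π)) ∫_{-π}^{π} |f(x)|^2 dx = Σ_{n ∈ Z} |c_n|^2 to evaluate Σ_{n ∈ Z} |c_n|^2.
Σ |c_n|^2 = 3π^2 + 9

Expand and integrate term by term over [-π, π]:
  ∫ (3x)^2 dx = 9·(2π^3/3); ∫ 2·3·(-3)·x dx = 0 (odd integrand); ∫ (-3)^2 dx = 9·2π.
So (1/(2π)) ∫_{-π}^{π} (3x - 3)^2 dx = 9π^2/3 + 9 = 3π^2 + 9.
Parseval ⇒ Σ |c_n|^2 = 3π^2 + 9.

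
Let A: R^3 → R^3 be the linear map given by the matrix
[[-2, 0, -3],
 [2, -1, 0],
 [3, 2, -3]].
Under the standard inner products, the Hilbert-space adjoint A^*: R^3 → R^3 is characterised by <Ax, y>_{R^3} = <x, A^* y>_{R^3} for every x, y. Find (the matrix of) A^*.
A^* = A^T =
[[-2, 2, 3],
 [0, -1, 2],
 [-3, 0, -3]]

For real matrices with standard dot products, the defining identity <Ax, y> = <x, A^* y> gives (Ax)^T y = x^T (A^*) y, i.e. x^T A^T y = x^T (A^*) y. Since this holds for all x, y, we must have A^* = A^T. Therefore
A^* =
[[-2, 2, 3],
 [0, -1, 2],
 [-3, 0, -3]].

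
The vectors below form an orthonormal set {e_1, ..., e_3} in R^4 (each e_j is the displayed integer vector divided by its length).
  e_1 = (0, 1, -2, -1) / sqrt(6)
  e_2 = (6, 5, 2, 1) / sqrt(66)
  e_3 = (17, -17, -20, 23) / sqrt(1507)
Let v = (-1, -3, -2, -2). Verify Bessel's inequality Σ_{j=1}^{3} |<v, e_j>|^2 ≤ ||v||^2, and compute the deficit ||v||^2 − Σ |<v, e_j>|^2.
Σ |<v, e_j>|^2 = 1790/137; ||v||^2 = 18; deficit = 676/137

Write each e_j = u_j / sqrt(<u_j, u_j>) where u_j is the displayed integer vector. Then <v, e_j> = <v, u_j> / sqrt(<u_j, u_j>), so |<v, e_j>|^2 = <v, u_j>^2 / <u_j, u_j>.
Coefficients: <v, e_1> = 3/sqrt(6), <v, e_2> = -27/sqrt(66), <v, e_3> = 28/sqrt(1507).
Square and sum: Σ |<v, e_j>|^2 = 1790/137.
Compute ||v||^2 = v·v = 18.
Deficit = 18 − 1790/137 = 676/137 ≥ 0, confirming Bessel's inequality. (The deficit equals ||v − Σ <v,e_j> e_j||^2, the squared distance from v to span{e_j}.)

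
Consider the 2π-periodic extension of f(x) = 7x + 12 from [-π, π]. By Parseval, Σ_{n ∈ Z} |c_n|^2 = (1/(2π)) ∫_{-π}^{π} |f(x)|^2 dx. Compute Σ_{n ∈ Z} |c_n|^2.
Σ |c_n|^2 = 49π^2/3 + 144

Expand and integrate term by term over [-π, π]:
  ∫ (7x)^2 dx = 49·(2π^3/3); ∫ 2·7·(12)·x dx = 0 (odd integrand); ∫ 12^2 dx = 144·2π.
So (1/(2π)) ∫_{-π}^{π} (7x + 12)^2 dx = 49π^2/3 + 144 = 49π^2/3 + 144.
Parseval ⇒ Σ |c_n|^2 = 49π^2/3 + 144.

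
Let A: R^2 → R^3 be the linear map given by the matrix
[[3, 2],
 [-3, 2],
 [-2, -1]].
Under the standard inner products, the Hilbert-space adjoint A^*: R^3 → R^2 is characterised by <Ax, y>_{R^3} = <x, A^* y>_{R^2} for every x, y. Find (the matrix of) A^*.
A^* = A^T =
[[3, -3, -2],
 [2, 2, -1]]

For real matrices with standard dot products, the defining identity <Ax, y> = <x, A^* y> gives (Ax)^T y = x^T (A^*) y, i.e. x^T A^T y = x^T (A^*) y. Since this holds for all x, y, we must have A^* = A^T. Therefore
A^* =
[[3, -3, -2],
 [2, 2, -1]].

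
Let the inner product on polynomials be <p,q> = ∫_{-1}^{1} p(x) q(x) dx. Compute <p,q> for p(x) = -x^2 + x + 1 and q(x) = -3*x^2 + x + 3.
<p,q> = 58/15

Expand the product: p(x)·q(x) = 3*x^4 - 4*x^3 - 5*x^2 + 4*x + 3.
∫_{-1}^{1} of each monomial x^k gives [2/(k+1) if k even, 0 if k odd]. Integrating term-by-term (or equivalently evaluating the antiderivative F(x) = 3*x^5/5 - x^4 - 5*x^3/3 + 2*x^2 + 3*x at the endpoints):
  F(1) − F(−1) = 44/15 − (-14/15) = 58/15.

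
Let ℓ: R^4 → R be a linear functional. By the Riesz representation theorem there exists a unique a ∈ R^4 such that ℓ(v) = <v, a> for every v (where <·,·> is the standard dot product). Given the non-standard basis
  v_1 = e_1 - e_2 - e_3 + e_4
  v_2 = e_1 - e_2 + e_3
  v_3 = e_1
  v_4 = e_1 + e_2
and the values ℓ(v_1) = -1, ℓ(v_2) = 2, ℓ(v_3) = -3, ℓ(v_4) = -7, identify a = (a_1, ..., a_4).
a = (-3, -4, 1, -1)

Write a = (a_1, ..., a_4) in the standard basis. For each basis vector v_i, ℓ(v_i) = <v_i, a> is a linear equation in the a_j's. Collect the n equations into a matrix system V a = ℓ, where row i of V is v_i (expressed in the standard basis). Since V is invertible (lower-triangular with 1s on the diagonal, up to permutation), solve by back-substitution:
  V =
[[1, -1, -1, 1],
 [1, -1, 1, 0],
 [1, 0, 0, 0],
 [1, 1, 0, 0]]
  V a = (-1, 2, -3, -7)
Solving gives a = (-3, -4, 1, -1).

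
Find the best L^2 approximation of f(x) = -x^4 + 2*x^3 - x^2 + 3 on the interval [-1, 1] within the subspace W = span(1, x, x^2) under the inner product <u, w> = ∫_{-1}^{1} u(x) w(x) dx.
g(x) = -13*x^2/7 + 6*x/5 + 108/35

The best approximation g ∈ W is the orthogonal projection of f onto W. Writing g = a_0 + a_1 x + a_2 x^2, the coefficients solve the normal equations G · a = b where
  G_{ij} = <φ_i, φ_j> and b_i = <f, φ_i>, with φ_0 = 1, φ_1 = x, φ_2 = x^2.
G =
  [2, 0, 2/3]
  [0, 2/3, 0]
  [2/3, 0, 2/5],
b = (74/15, 4/5, 46/35).
Solving gives a_0 = 108/35, a_1 = 6/5, a_2 = -13/7, so
  g(x) = -13*x^2/7 + 6*x/5 + 108/35.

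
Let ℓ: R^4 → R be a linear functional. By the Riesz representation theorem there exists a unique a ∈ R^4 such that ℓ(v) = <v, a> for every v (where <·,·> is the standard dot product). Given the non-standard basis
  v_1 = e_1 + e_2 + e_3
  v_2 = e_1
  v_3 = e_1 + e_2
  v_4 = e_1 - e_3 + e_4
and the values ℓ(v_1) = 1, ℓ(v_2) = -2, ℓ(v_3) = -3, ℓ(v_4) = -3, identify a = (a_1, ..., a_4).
a = (-2, -1, 4, 3)

Write a = (a_1, ..., a_4) in the standard basis. For each basis vector v_i, ℓ(v_i) = <v_i, a> is a linear equation in the a_j's. Collect the n equations into a matrix system V a = ℓ, where row i of V is v_i (expressed in the standard basis). Since V is invertible (lower-triangular with 1s on the diagonal, up to permutation), solve by back-substitution:
  V =
[[1, 1, 1, 0],
 [1, 0, 0, 0],
 [1, 1, 0, 0],
 [1, 0, -1, 1]]
  V a = (1, -2, -3, -3)
Solving gives a = (-2, -1, 4, 3).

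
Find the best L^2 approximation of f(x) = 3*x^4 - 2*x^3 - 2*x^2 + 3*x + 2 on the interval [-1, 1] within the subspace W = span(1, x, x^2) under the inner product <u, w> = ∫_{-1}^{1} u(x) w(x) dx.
g(x) = 4*x^2/7 + 9*x/5 + 61/35

The best approximation g ∈ W is the orthogonal projection of f onto W. Writing g = a_0 + a_1 x + a_2 x^2, the coefficients solve the normal equations G · a = b where
  G_{ij} = <φ_i, φ_j> and b_i = <f, φ_i>, with φ_0 = 1, φ_1 = x, φ_2 = x^2.
G =
  [2, 0, 2/3]
  [0, 2/3, 0]
  [2/3, 0, 2/5],
b = (58/15, 6/5, 146/105).
Solving gives a_0 = 61/35, a_1 = 9/5, a_2 = 4/7, so
  g(x) = 4*x^2/7 + 9*x/5 + 61/35.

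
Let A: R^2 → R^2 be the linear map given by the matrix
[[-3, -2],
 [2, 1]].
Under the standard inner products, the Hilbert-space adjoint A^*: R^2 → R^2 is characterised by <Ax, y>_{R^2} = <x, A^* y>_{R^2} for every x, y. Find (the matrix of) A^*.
A^* = A^T =
[[-3, 2],
 [-2, 1]]

For real matrices with standard dot products, the defining identity <Ax, y> = <x, A^* y> gives (Ax)^T y = x^T (A^*) y, i.e. x^T A^T y = x^T (A^*) y. Since this holds for all x, y, we must have A^* = A^T. Therefore
A^* =
[[-3, 2],
 [-2, 1]].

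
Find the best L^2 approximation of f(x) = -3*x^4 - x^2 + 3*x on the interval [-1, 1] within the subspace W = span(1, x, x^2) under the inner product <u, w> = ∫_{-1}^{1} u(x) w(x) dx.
g(x) = -25*x^2/7 + 3*x + 9/35

The best approximation g ∈ W is the orthogonal projection of f onto W. Writing g = a_0 + a_1 x + a_2 x^2, the coefficients solve the normal equations G · a = b where
  G_{ij} = <φ_i, φ_j> and b_i = <f, φ_i>, with φ_0 = 1, φ_1 = x, φ_2 = x^2.
G =
  [2, 0, 2/3]
  [0, 2/3, 0]
  [2/3, 0, 2/5],
b = (-28/15, 2, -44/35).
Solving gives a_0 = 9/35, a_1 = 3, a_2 = -25/7, so
  g(x) = -25*x^2/7 + 3*x + 9/35.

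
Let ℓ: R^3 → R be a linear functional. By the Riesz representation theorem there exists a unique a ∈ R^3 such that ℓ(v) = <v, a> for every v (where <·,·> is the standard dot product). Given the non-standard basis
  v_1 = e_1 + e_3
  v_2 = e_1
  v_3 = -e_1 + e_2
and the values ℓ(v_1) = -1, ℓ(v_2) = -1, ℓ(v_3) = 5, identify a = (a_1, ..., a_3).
a = (-1, 4, 0)

Write a = (a_1, ..., a_3) in the standard basis. For each basis vector v_i, ℓ(v_i) = <v_i, a> is a linear equation in the a_j's. Collect the n equations into a matrix system V a = ℓ, where row i of V is v_i (expressed in the standard basis). Since V is invertible (lower-triangular with 1s on the diagonal, up to permutation), solve by back-substitution:
  V =
[[1, 0, 1],
 [1, 0, 0],
 [-1, 1, 0]]
  V a = (-1, -1, 5)
Solving gives a = (-1, 4, 0).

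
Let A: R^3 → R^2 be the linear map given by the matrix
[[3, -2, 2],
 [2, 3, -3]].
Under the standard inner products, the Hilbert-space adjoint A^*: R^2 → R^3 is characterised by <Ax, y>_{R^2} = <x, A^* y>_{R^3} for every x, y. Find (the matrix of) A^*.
A^* = A^T =
[[3, 2],
 [-2, 3],
 [2, -3]]

For real matrices with standard dot products, the defining identity <Ax, y> = <x, A^* y> gives (Ax)^T y = x^T (A^*) y, i.e. x^T A^T y = x^T (A^*) y. Since this holds for all x, y, we must have A^* = A^T. Therefore
A^* =
[[3, 2],
 [-2, 3],
 [2, -3]].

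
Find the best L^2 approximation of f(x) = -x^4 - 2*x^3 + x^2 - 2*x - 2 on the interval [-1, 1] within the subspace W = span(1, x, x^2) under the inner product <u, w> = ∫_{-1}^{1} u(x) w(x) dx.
g(x) = x^2/7 - 16*x/5 - 67/35

The best approximation g ∈ W is the orthogonal projection of f onto W. Writing g = a_0 + a_1 x + a_2 x^2, the coefficients solve the normal equations G · a = b where
  G_{ij} = <φ_i, φ_j> and b_i = <f, φ_i>, with φ_0 = 1, φ_1 = x, φ_2 = x^2.
G =
  [2, 0, 2/3]
  [0, 2/3, 0]
  [2/3, 0, 2/5],
b = (-56/15, -32/15, -128/105).
Solving gives a_0 = -67/35, a_1 = -16/5, a_2 = 1/7, so
  g(x) = x^2/7 - 16*x/5 - 67/35.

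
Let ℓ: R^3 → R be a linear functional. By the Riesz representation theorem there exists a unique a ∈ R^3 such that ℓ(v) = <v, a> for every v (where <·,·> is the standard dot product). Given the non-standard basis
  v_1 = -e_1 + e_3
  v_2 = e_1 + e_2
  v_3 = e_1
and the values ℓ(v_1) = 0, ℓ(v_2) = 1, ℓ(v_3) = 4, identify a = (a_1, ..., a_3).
a = (4, -3, 4)

Write a = (a_1, ..., a_3) in the standard basis. For each basis vector v_i, ℓ(v_i) = <v_i, a> is a linear equation in the a_j's. Collect the n equations into a matrix system V a = ℓ, where row i of V is v_i (expressed in the standard basis). Since V is invertible (lower-triangular with 1s on the diagonal, up to permutation), solve by back-substitution:
  V =
[[-1, 0, 1],
 [1, 1, 0],
 [1, 0, 0]]
  V a = (0, 1, 4)
Solving gives a = (4, -3, 4).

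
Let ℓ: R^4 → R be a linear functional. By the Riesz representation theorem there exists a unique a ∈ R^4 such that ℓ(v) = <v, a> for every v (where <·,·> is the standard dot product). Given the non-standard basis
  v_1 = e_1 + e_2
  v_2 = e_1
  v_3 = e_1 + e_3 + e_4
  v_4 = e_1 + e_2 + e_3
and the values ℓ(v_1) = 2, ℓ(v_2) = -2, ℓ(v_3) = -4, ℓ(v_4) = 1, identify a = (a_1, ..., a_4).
a = (-2, 4, -1, -1)

Write a = (a_1, ..., a_4) in the standard basis. For each basis vector v_i, ℓ(v_i) = <v_i, a> is a linear equation in the a_j's. Collect the n equations into a matrix system V a = ℓ, where row i of V is v_i (expressed in the standard basis). Since V is invertible (lower-triangular with 1s on the diagonal, up to permutation), solve by back-substitution:
  V =
[[1, 1, 0, 0],
 [1, 0, 0, 0],
 [1, 0, 1, 1],
 [1, 1, 1, 0]]
  V a = (2, -2, -4, 1)
Solving gives a = (-2, 4, -1, -1).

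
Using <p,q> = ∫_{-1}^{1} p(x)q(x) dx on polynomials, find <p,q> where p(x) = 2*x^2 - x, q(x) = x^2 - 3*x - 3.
<p,q> = -6/5

Expand the product: p(x)·q(x) = 2*x^4 - 7*x^3 - 3*x^2 + 3*x.
∫_{-1}^{1} of each monomial x^k gives [2/(k+1) if k even, 0 if k odd]. Integrating term-by-term (or equivalently evaluating the antiderivative F(x) = 2*x^5/5 - 7*x^4/4 - x^3 + 3*x^2/2 at the endpoints):
  F(1) − F(−1) = -17/20 − (7/20) = -6/5.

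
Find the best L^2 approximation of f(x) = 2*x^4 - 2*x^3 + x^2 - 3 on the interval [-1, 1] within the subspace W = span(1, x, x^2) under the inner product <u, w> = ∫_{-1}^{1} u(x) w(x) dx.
g(x) = 19*x^2/7 - 6*x/5 - 111/35

The best approximation g ∈ W is the orthogonal projection of f onto W. Writing g = a_0 + a_1 x + a_2 x^2, the coefficients solve the normal equations G · a = b where
  G_{ij} = <φ_i, φ_j> and b_i = <f, φ_i>, with φ_0 = 1, φ_1 = x, φ_2 = x^2.
G =
  [2, 0, 2/3]
  [0, 2/3, 0]
  [2/3, 0, 2/5],
b = (-68/15, -4/5, -36/35).
Solving gives a_0 = -111/35, a_1 = -6/5, a_2 = 19/7, so
  g(x) = 19*x^2/7 - 6*x/5 - 111/35.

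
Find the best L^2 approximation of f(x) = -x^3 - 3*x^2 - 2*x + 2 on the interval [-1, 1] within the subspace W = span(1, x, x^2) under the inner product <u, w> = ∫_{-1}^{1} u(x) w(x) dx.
g(x) = -3*x^2 - 13*x/5 + 2

The best approximation g ∈ W is the orthogonal projection of f onto W. Writing g = a_0 + a_1 x + a_2 x^2, the coefficients solve the normal equations G · a = b where
  G_{ij} = <φ_i, φ_j> and b_i = <f, φ_i>, with φ_0 = 1, φ_1 = x, φ_2 = x^2.
G =
  [2, 0, 2/3]
  [0, 2/3, 0]
  [2/3, 0, 2/5],
b = (2, -26/15, 2/15).
Solving gives a_0 = 2, a_1 = -13/5, a_2 = -3, so
  g(x) = -3*x^2 - 13*x/5 + 2.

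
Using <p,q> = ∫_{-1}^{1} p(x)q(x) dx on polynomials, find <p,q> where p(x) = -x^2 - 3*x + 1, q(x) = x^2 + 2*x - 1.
<p,q> = -76/15

Expand the product: p(x)·q(x) = -x^4 - 5*x^3 - 4*x^2 + 5*x - 1.
∫_{-1}^{1} of each monomial x^k gives [2/(k+1) if k even, 0 if k odd]. Integrating term-by-term (or equivalently evaluating the antiderivative F(x) = -x^5/5 - 5*x^4/4 - 4*x^3/3 + 5*x^2/2 - x at the endpoints):
  F(1) − F(−1) = -77/60 − (227/60) = -76/15.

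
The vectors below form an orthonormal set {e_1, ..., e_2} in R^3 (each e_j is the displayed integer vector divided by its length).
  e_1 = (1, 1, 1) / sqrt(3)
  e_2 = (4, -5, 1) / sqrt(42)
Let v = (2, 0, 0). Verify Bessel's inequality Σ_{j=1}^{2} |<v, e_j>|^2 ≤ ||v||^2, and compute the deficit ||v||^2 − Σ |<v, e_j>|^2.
Σ |<v, e_j>|^2 = 20/7; ||v||^2 = 4; deficit = 8/7

Write each e_j = u_j / sqrt(<u_j, u_j>) where u_j is the displayed integer vector. Then <v, e_j> = <v, u_j> / sqrt(<u_j, u_j>), so |<v, e_j>|^2 = <v, u_j>^2 / <u_j, u_j>.
Coefficients: <v, e_1> = 2/sqrt(3), <v, e_2> = 8/sqrt(42).
Square and sum: Σ |<v, e_j>|^2 = 20/7.
Compute ||v||^2 = v·v = 4.
Deficit = 4 − 20/7 = 8/7 ≥ 0, confirming Bessel's inequality. (The deficit equals ||v − Σ <v,e_j> e_j||^2, the squared distance from v to span{e_j}.)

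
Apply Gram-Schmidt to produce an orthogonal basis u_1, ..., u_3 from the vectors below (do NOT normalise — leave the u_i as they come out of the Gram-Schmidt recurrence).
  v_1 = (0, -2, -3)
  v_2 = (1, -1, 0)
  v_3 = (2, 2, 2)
Orthogonal basis:
  u_1 = (0, -2, -3)
  u_2 = (1, -9/13, 6/13)
  u_3 = (12/11, 12/11, -8/11)

Apply the Gram-Schmidt recurrence
  u_1 = v_1
  u_i = v_i − Σ_{j<i} ((v_i · u_j) / (u_j · u_j)) · u_j.

Step by step this gives:
  u_1 = (0, -2, -3)
  u_2 = (1, -9/13, 6/13)
  u_3 = (12/11, 12/11, -8/11)

Orthogonality check:
  u_2 · u_1 = 0 (should be 0)
  u_3 · u_1 = 0 (should be 0)
  u_3 · u_2 = 0 (should be 0)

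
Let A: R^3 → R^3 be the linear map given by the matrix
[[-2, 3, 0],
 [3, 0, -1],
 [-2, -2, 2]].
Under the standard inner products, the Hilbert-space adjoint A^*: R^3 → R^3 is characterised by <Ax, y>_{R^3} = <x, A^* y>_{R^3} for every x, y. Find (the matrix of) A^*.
A^* = A^T =
[[-2, 3, -2],
 [3, 0, -2],
 [0, -1, 2]]

For real matrices with standard dot products, the defining identity <Ax, y> = <x, A^* y> gives (Ax)^T y = x^T (A^*) y, i.e. x^T A^T y = x^T (A^*) y. Since this holds for all x, y, we must have A^* = A^T. Therefore
A^* =
[[-2, 3, -2],
 [3, 0, -2],
 [0, -1, 2]].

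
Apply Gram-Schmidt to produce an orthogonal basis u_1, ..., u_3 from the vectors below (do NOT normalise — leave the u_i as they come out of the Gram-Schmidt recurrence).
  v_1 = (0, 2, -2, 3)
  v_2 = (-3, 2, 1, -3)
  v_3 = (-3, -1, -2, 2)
Orthogonal basis:
  u_1 = (0, 2, -2, 3)
  u_2 = (-3, 48/17, 3/17, -30/17)
  u_3 = (-101/38, -43/19, -41/38, 15/19)

Apply the Gram-Schmidt recurrence
  u_1 = v_1
  u_i = v_i − Σ_{j<i} ((v_i · u_j) / (u_j · u_j)) · u_j.

Step by step this gives:
  u_1 = (0, 2, -2, 3)
  u_2 = (-3, 48/17, 3/17, -30/17)
  u_3 = (-101/38, -43/19, -41/38, 15/19)

Orthogonality check:
  u_2 · u_1 = 0 (should be 0)
  u_3 · u_1 = 0 (should be 0)
  u_3 · u_2 = 0 (should be 0)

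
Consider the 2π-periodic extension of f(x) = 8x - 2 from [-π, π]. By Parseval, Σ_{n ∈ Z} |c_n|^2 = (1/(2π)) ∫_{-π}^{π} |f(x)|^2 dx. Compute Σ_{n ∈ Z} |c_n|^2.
Σ |c_n|^2 = 64π^2/3 + 4

Expand and integrate term by term over [-π, π]:
  ∫ (8x)^2 dx = 64·(2π^3/3); ∫ 2·8·(-2)·x dx = 0 (odd integrand); ∫ (-2)^2 dx = 4·2π.
So (1/(2π)) ∫_{-π}^{π} (8x - 2)^2 dx = 64π^2/3 + 4 = 64π^2/3 + 4.
Parseval ⇒ Σ |c_n|^2 = 64π^2/3 + 4.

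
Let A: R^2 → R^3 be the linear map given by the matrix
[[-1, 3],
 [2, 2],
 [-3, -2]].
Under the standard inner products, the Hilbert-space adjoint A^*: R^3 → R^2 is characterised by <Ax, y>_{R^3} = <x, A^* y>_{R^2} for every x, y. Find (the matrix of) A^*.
A^* = A^T =
[[-1, 2, -3],
 [3, 2, -2]]

For real matrices with standard dot products, the defining identity <Ax, y> = <x, A^* y> gives (Ax)^T y = x^T (A^*) y, i.e. x^T A^T y = x^T (A^*) y. Since this holds for all x, y, we must have A^* = A^T. Therefore
A^* =
[[-1, 2, -3],
 [3, 2, -2]].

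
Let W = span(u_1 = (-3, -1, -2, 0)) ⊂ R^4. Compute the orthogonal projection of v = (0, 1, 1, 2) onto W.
proj_W(v) = (9/14, 3/14, 3/7, 0)

Set up U = [u_1 | ... | u_1] ∈ R^(4×1). The projector onto W = col(U) is P = U (U^T U)^(-1) U^T.
Compute U^T U =
  [14],
and U^T v = (-3).
Solve U^T U · c = U^T v for the coefficients: c = (-3/14). The projection is proj_W(v) = U c.
Check: (v - proj_W(v)) · u_1 = 0  (should be 0).
Result: proj_W(v) = (9/14, 3/14, 3/7, 0).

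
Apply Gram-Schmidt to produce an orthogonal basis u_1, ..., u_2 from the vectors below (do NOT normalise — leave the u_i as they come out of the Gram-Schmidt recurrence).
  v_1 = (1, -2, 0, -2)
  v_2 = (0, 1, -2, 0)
Orthogonal basis:
  u_1 = (1, -2, 0, -2)
  u_2 = (2/9, 5/9, -2, -4/9)

Apply the Gram-Schmidt recurrence
  u_1 = v_1
  u_i = v_i − Σ_{j<i} ((v_i · u_j) / (u_j · u_j)) · u_j.

Step by step this gives:
  u_1 = (1, -2, 0, -2)
  u_2 = (2/9, 5/9, -2, -4/9)

Orthogonality check:
  u_2 · u_1 = 0 (should be 0)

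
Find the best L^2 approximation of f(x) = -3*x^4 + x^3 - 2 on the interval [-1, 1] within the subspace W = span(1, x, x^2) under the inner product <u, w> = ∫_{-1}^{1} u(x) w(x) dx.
g(x) = -18*x^2/7 + 3*x/5 - 61/35

The best approximation g ∈ W is the orthogonal projection of f onto W. Writing g = a_0 + a_1 x + a_2 x^2, the coefficients solve the normal equations G · a = b where
  G_{ij} = <φ_i, φ_j> and b_i = <f, φ_i>, with φ_0 = 1, φ_1 = x, φ_2 = x^2.
G =
  [2, 0, 2/3]
  [0, 2/3, 0]
  [2/3, 0, 2/5],
b = (-26/5, 2/5, -46/21).
Solving gives a_0 = -61/35, a_1 = 3/5, a_2 = -18/7, so
  g(x) = -18*x^2/7 + 3*x/5 - 61/35.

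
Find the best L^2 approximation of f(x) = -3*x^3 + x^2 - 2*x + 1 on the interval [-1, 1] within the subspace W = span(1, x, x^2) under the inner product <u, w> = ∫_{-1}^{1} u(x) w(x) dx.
g(x) = x^2 - 19*x/5 + 1

The best approximation g ∈ W is the orthogonal projection of f onto W. Writing g = a_0 + a_1 x + a_2 x^2, the coefficients solve the normal equations G · a = b where
  G_{ij} = <φ_i, φ_j> and b_i = <f, φ_i>, with φ_0 = 1, φ_1 = x, φ_2 = x^2.
G =
  [2, 0, 2/3]
  [0, 2/3, 0]
  [2/3, 0, 2/5],
b = (8/3, -38/15, 16/15).
Solving gives a_0 = 1, a_1 = -19/5, a_2 = 1, so
  g(x) = x^2 - 19*x/5 + 1.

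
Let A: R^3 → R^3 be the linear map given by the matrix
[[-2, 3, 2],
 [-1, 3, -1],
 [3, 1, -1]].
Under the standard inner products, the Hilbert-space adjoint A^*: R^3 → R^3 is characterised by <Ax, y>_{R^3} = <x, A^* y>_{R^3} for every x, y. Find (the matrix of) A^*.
A^* = A^T =
[[-2, -1, 3],
 [3, 3, 1],
 [2, -1, -1]]

For real matrices with standard dot products, the defining identity <Ax, y> = <x, A^* y> gives (Ax)^T y = x^T (A^*) y, i.e. x^T A^T y = x^T (A^*) y. Since this holds for all x, y, we must have A^* = A^T. Therefore
A^* =
[[-2, -1, 3],
 [3, 3, 1],
 [2, -1, -1]].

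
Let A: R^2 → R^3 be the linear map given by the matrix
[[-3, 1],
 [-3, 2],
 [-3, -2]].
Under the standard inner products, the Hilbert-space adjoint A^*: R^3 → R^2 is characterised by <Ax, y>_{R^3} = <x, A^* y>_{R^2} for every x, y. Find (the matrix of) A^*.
A^* = A^T =
[[-3, -3, -3],
 [1, 2, -2]]

For real matrices with standard dot products, the defining identity <Ax, y> = <x, A^* y> gives (Ax)^T y = x^T (A^*) y, i.e. x^T A^T y = x^T (A^*) y. Since this holds for all x, y, we must have A^* = A^T. Therefore
A^* =
[[-3, -3, -3],
 [1, 2, -2]].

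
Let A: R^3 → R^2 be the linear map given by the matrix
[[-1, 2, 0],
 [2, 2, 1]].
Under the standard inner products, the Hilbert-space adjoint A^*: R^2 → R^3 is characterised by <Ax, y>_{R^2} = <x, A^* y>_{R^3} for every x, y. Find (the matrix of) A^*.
A^* = A^T =
[[-1, 2],
 [2, 2],
 [0, 1]]

For real matrices with standard dot products, the defining identity <Ax, y> = <x, A^* y> gives (Ax)^T y = x^T (A^*) y, i.e. x^T A^T y = x^T (A^*) y. Since this holds for all x, y, we must have A^* = A^T. Therefore
A^* =
[[-1, 2],
 [2, 2],
 [0, 1]].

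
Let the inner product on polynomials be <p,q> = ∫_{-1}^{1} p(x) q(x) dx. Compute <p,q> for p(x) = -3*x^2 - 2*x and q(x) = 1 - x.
<p,q> = -2/3

Expand the product: p(x)·q(x) = 3*x^3 - x^2 - 2*x.
∫_{-1}^{1} of each monomial x^k gives [2/(k+1) if k even, 0 if k odd]. Integrating term-by-term (or equivalently evaluating the antiderivative F(x) = 3*x^4/4 - x^3/3 - x^2 at the endpoints):
  F(1) − F(−1) = -7/12 − (1/12) = -2/3.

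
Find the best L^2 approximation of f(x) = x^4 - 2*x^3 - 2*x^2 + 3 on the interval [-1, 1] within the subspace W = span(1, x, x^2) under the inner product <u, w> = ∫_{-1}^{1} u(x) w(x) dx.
g(x) = -8*x^2/7 - 6*x/5 + 102/35

The best approximation g ∈ W is the orthogonal projection of f onto W. Writing g = a_0 + a_1 x + a_2 x^2, the coefficients solve the normal equations G · a = b where
  G_{ij} = <φ_i, φ_j> and b_i = <f, φ_i>, with φ_0 = 1, φ_1 = x, φ_2 = x^2.
G =
  [2, 0, 2/3]
  [0, 2/3, 0]
  [2/3, 0, 2/5],
b = (76/15, -4/5, 52/35).
Solving gives a_0 = 102/35, a_1 = -6/5, a_2 = -8/7, so
  g(x) = -8*x^2/7 - 6*x/5 + 102/35.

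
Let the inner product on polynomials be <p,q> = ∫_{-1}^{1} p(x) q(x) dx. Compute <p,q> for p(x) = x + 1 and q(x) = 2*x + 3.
<p,q> = 22/3

Expand the product: p(x)·q(x) = 2*x^2 + 5*x + 3.
∫_{-1}^{1} of each monomial x^k gives [2/(k+1) if k even, 0 if k odd]. Integrating term-by-term (or equivalently evaluating the antiderivative F(x) = 2*x^3/3 + 5*x^2/2 + 3*x at the endpoints):
  F(1) − F(−1) = 37/6 − (-7/6) = 22/3.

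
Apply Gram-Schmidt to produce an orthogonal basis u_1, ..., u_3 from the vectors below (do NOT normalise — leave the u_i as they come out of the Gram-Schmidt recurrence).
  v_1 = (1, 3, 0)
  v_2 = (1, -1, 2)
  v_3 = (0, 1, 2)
Orthogonal basis:
  u_1 = (1, 3, 0)
  u_2 = (6/5, -2/5, 2)
  u_3 = (-15/14, 5/14, 5/7)

Apply the Gram-Schmidt recurrence
  u_1 = v_1
  u_i = v_i − Σ_{j<i} ((v_i · u_j) / (u_j · u_j)) · u_j.

Step by step this gives:
  u_1 = (1, 3, 0)
  u_2 = (6/5, -2/5, 2)
  u_3 = (-15/14, 5/14, 5/7)

Orthogonality check:
  u_2 · u_1 = 0 (should be 0)
  u_3 · u_1 = 0 (should be 0)
  u_3 · u_2 = 0 (should be 0)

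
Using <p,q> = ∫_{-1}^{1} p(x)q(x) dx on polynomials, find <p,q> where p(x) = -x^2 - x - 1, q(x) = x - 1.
<p,q> = 2

Expand the product: p(x)·q(x) = 1 - x^3.
∫_{-1}^{1} of each monomial x^k gives [2/(k+1) if k even, 0 if k odd]. Integrating term-by-term (or equivalently evaluating the antiderivative F(x) = -x^4/4 + x at the endpoints):
  F(1) − F(−1) = 3/4 − (-5/4) = 2.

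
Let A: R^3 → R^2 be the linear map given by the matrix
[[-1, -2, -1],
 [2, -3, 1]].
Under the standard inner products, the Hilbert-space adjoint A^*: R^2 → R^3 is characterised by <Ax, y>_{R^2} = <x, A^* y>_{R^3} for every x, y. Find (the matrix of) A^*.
A^* = A^T =
[[-1, 2],
 [-2, -3],
 [-1, 1]]

For real matrices with standard dot products, the defining identity <Ax, y> = <x, A^* y> gives (Ax)^T y = x^T (A^*) y, i.e. x^T A^T y = x^T (A^*) y. Since this holds for all x, y, we must have A^* = A^T. Therefore
A^* =
[[-1, 2],
 [-2, -3],
 [-1, 1]].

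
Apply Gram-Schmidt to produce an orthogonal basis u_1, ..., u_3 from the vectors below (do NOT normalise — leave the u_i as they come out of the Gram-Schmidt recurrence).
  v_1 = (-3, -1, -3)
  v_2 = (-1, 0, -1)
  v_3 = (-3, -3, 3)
Orthogonal basis:
  u_1 = (-3, -1, -3)
  u_2 = (-1/19, 6/19, -1/19)
  u_3 = (-3, 0, 3)

Apply the Gram-Schmidt recurrence
  u_1 = v_1
  u_i = v_i − Σ_{j<i} ((v_i · u_j) / (u_j · u_j)) · u_j.

Step by step this gives:
  u_1 = (-3, -1, -3)
  u_2 = (-1/19, 6/19, -1/19)
  u_3 = (-3, 0, 3)

Orthogonality check:
  u_2 · u_1 = 0 (should be 0)
  u_3 · u_1 = 0 (should be 0)
  u_3 · u_2 = 0 (should be 0)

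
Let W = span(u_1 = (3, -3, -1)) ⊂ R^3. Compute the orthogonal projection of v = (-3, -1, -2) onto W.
proj_W(v) = (-12/19, 12/19, 4/19)

Set up U = [u_1 | ... | u_1] ∈ R^(3×1). The projector onto W = col(U) is P = U (U^T U)^(-1) U^T.
Compute U^T U =
  [19],
and U^T v = (-4).
Solve U^T U · c = U^T v for the coefficients: c = (-4/19). The projection is proj_W(v) = U c.
Check: (v - proj_W(v)) · u_1 = 0  (should be 0).
Result: proj_W(v) = (-12/19, 12/19, 4/19).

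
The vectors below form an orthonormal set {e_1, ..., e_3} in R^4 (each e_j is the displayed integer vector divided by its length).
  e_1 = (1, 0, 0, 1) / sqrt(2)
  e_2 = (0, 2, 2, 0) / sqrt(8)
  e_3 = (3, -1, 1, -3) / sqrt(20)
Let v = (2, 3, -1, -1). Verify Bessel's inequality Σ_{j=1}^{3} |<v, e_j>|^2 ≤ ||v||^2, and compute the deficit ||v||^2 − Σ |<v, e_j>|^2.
Σ |<v, e_j>|^2 = 15/4; ||v||^2 = 15; deficit = 45/4

Write each e_j = u_j / sqrt(<u_j, u_j>) where u_j is the displayed integer vector. Then <v, e_j> = <v, u_j> / sqrt(<u_j, u_j>), so |<v, e_j>|^2 = <v, u_j>^2 / <u_j, u_j>.
Coefficients: <v, e_1> = 1/sqrt(2), <v, e_2> = 4/sqrt(8), <v, e_3> = 5/sqrt(20).
Square and sum: Σ |<v, e_j>|^2 = 15/4.
Compute ||v||^2 = v·v = 15.
Deficit = 15 − 15/4 = 45/4 ≥ 0, confirming Bessel's inequality. (The deficit equals ||v − Σ <v,e_j> e_j||^2, the squared distance from v to span{e_j}.)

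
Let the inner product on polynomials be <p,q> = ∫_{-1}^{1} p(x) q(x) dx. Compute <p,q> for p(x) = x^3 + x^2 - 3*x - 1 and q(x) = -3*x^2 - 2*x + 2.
<p,q> = 4/3

Expand the product: p(x)·q(x) = -3*x^5 - 5*x^4 + 9*x^3 + 11*x^2 - 4*x - 2.
∫_{-1}^{1} of each monomial x^k gives [2/(k+1) if k even, 0 if k odd]. Integrating term-by-term (or equivalently evaluating the antiderivative F(x) = -x^6/2 - x^5 + 9*x^4/4 + 11*x^3/3 - 2*x^2 - 2*x at the endpoints):
  F(1) − F(−1) = 5/12 − (-11/12) = 4/3.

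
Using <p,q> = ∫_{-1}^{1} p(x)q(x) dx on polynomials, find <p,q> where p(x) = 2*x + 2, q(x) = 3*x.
<p,q> = 4

Expand the product: p(x)·q(x) = 6*x^2 + 6*x.
∫_{-1}^{1} of each monomial x^k gives [2/(k+1) if k even, 0 if k odd]. Integrating term-by-term (or equivalently evaluating the antiderivative F(x) = 2*x^3 + 3*x^2 at the endpoints):
  F(1) − F(−1) = 5 − (1) = 4.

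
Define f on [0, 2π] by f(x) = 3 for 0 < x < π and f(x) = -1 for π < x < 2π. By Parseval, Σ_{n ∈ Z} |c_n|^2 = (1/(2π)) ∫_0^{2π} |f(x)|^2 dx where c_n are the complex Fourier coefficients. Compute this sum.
Σ |c_n|^2 = 5

Parseval equates the L^2 energy of f (normalised by 1/(2π)) with the ℓ^2 sum of its Fourier coefficients: (1/(2π)) ∫_0^{2π} |f|^2 = Σ |c_n|^2.
Compute the left side: (1/(2π)) [∫_0^π 3^2 dx + ∫_π^{2π} (-1)^2 dx] = (1/(2π)) · (9π + 1π) = (9 + 1)/2 = 5.
So Σ_{n ∈ Z} |c_n|^2 = 5.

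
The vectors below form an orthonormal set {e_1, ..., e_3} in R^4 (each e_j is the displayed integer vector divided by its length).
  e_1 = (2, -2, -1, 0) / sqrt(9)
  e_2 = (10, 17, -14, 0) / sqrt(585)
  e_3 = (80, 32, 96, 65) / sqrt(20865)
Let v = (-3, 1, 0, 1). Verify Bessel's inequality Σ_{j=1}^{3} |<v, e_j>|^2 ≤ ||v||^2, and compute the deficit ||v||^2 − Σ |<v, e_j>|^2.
Σ |<v, e_j>|^2 = 2690/321; ||v||^2 = 11; deficit = 841/321

Write each e_j = u_j / sqrt(<u_j, u_j>) where u_j is the displayed integer vector. Then <v, e_j> = <v, u_j> / sqrt(<u_j, u_j>), so |<v, e_j>|^2 = <v, u_j>^2 / <u_j, u_j>.
Coefficients: <v, e_1> = -8/sqrt(9), <v, e_2> = -13/sqrt(585), <v, e_3> = -143/sqrt(20865).
Square and sum: Σ |<v, e_j>|^2 = 2690/321.
Compute ||v||^2 = v·v = 11.
Deficit = 11 − 2690/321 = 841/321 ≥ 0, confirming Bessel's inequality. (The deficit equals ||v − Σ <v,e_j> e_j||^2, the squared distance from v to span{e_j}.)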